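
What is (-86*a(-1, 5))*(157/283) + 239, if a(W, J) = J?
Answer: 127/283 ≈ 0.44876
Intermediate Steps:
(-86*a(-1, 5))*(157/283) + 239 = (-86*5)*(157/283) + 239 = -67510/283 + 239 = 127/283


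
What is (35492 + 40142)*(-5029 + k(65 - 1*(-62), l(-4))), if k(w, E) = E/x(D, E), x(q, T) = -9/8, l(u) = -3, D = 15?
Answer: -1140485086/3 ≈ -3.8016e+8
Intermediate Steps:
x(q, T) = -9/8 (x(q, T) = -9*⅛ = -9/8)
k(w, E) = -8*E/9 (k(w, E) = E/(-9/8) = E*(-8/9) = -8*E/9)
(35492 + 40142)*(-5029 + k(65 - 1*(-62), l(-4))) = (35492 + 40142)*(-5029 - 8/9*(-3)) = 75634*(-5029 + 8/3) = 75634*(-15079/3) = -1140485086/3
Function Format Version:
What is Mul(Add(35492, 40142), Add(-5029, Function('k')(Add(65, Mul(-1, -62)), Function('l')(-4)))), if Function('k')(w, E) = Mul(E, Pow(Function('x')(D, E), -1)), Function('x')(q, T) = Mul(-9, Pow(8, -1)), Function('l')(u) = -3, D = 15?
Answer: Rational(-1140485086, 3) ≈ -3.8016e+8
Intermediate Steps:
Function('x')(q, T) = Rational(-9, 8) (Function('x')(q, T) = Mul(-9, Rational(1, 8)) = Rational(-9, 8))
Function('k')(w, E) = Mul(Rational(-8, 9), E) (Function('k')(w, E) = Mul(E, Pow(Rational(-9, 8), -1)) = Mul(E, Rational(-8, 9)) = Mul(Rational(-8, 9), E))
Mul(Add(35492, 40142), Add(-5029, Function('k')(Add(65, Mul(-1, -62)), Function('l')(-4)))) = Mul(Add(35492, 40142), Add(-5029, Mul(Rational(-8, 9), -3))) = Mul(75634, Add(-5029, Rational(8, 3))) = Mul(75634, Rational(-15079, 3)) = Rational(-1140485086, 3)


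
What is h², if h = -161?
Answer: 25921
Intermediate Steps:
h² = (-161)² = 25921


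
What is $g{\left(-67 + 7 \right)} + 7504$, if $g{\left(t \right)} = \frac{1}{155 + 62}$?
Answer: $\frac{1628369}{217} \approx 7504.0$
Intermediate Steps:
$g{\left(t \right)} = \frac{1}{217}$
$g{\left(-67 + 7 \right)} + 7504 = \frac{1}{217} + 7504 = \frac{1628369}{217}$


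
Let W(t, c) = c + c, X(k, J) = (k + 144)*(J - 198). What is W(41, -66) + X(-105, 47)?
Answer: -6021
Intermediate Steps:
X(k, J) = (-198 + J)*(144 + k) (X(k, J) = (144 + k)*(-198 + J) = (-198 + J)*(144 + k))
W(t, c) = 2*c
W(41, -66) + X(-105, 47) = 2*(-66) + (-28512 - 198*(-105) + 144*47 + 47*(-105)) = -132 + (-28512 + 20790 + 6768 - 4935) = -132 - 5889 = -6021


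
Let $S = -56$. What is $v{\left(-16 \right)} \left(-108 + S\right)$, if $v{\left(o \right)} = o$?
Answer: $2624$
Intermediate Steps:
$v{\left(-16 \right)} \left(-108 + S\right) = - 16 \left(-108 - 56\right) = \left(-16\right) \left(-164\right) = 2624$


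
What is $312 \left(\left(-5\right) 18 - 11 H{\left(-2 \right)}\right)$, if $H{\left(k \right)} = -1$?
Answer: $-24648$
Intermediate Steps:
$312 \left(\left(-5\right) 18 - 11 H{\left(-2 \right)}\right) = 312 \left(\left(-5\right) 18 - -11\right) = 312 \left(-90 + 11\right) = 312 \left(-79\right) = -24648$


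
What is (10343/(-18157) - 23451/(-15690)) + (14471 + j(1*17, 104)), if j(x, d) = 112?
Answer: 1384905706509/94961110 ≈ 14584.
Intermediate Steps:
(10343/(-18157) - 23451/(-15690)) + (14471 + j(1*17, 104)) = (10343/(-18157) - 23451/(-15690)) + (14471 + 112) = (10343*(-1/18157) - 23451*(-1/15690)) + 14583 = (-10343/18157 + 7817/5230) + 14583 = 87839379/94961110 + 14583 = 1384905706509/94961110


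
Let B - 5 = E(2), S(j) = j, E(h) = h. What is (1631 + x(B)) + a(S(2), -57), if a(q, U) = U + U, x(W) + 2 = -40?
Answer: 1475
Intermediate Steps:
B = 7 (B = 5 + 2 = 7)
x(W) = -42 (x(W) = -2 - 40 = -42)
a(q, U) = 2*U
(1631 + x(B)) + a(S(2), -57) = (1631 - 42) + 2*(-57) = 1589 - 114 = 1475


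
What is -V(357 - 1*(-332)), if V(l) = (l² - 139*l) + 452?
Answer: -379402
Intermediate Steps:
V(l) = 452 + l² - 139*l
-V(357 - 1*(-332)) = -(452 + (357 - 1*(-332))² - 139*(357 - 1*(-332))) = -(452 + (357 + 332)² - 139*(357 + 332)) = -(452 + 689² - 139*689) = -(452 + 474721 - 95771) = -1*379402 = -379402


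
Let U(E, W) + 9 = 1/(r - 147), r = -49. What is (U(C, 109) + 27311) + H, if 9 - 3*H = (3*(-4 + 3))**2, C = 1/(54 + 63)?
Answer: 5351191/196 ≈ 27302.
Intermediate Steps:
C = 1/117 ≈ 0.0085470
U(E, W) = -1765/196 (U(E, W) = -9 + 1/(-49 - 147) = -9 + 1/(-196) = -9 - 1/196 = -1765/196)
H = 0 (H = 3 - 9*(-4 + 3)**2/3 = 3 - (3*(-1))**2/3 = 3 - 1/3*(-3)**2 = 3 - 1/3*9 = 3 - 3 = 0)
(U(C, 109) + 27311) + H = (-1765/196 + 27311) + 0 = 5351191/196 + 0 = 5351191/196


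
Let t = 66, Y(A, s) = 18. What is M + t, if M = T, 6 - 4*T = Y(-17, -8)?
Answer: 63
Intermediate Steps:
T = -3 (T = 3/2 - ¼*18 = 3/2 - 9/2 = -3)
M = -3
M + t = -3 + 66 = 63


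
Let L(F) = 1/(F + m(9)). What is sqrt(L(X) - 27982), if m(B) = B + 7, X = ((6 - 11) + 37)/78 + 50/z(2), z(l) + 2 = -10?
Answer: 2*I*sqrt(6380052265)/955 ≈ 167.28*I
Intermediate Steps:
z(l) = -12 (z(l) = -2 - 10 = -12)
X = -293/78 (X = ((6 - 11) + 37)/78 + 50/(-12) = (-5 + 37)*(1/78) + 50*(-1/12) = 32*(1/78) - 25/6 = 16/39 - 25/6 = -293/78 ≈ -3.7564)
m(B) = 7 + B
L(F) = 1/(16 + F) (L(F) = 1/(F + (7 + 9)) = 1/(F + 16) = 1/(16 + F))
sqrt(L(X) - 27982) = sqrt(1/(16 - 293/78) - 27982) = sqrt(1/(955/78) - 27982) = sqrt(78/955 - 27982) = sqrt(-26722732/955) = 2*I*sqrt(6380052265)/955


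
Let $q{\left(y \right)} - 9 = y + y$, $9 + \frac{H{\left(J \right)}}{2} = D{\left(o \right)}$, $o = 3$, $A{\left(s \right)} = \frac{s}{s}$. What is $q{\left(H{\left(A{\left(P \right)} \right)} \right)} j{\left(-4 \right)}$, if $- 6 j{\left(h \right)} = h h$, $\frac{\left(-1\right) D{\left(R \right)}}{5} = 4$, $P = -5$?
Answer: $\frac{856}{3} \approx 285.33$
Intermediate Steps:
$A{\left(s \right)} = 1$
$D{\left(R \right)} = -20$ ($D{\left(R \right)} = \left(-5\right) 4 = -20$)
$H{\left(J \right)} = -58$ ($H{\left(J \right)} = -18 + 2 \left(-20\right) = -18 - 40 = -58$)
$j{\left(h \right)} = - \frac{h^{2}}{6}$ ($j{\left(h \right)} = - \frac{h h}{6} = - \frac{h^{2}}{6}$)
$q{\left(y \right)} = 9 + 2 y$ ($q{\left(y \right)} = 9 + \left(y + y\right) = 9 + 2 y$)
$q{\left(H{\left(A{\left(P \right)} \right)} \right)} j{\left(-4 \right)} = \left(9 + 2 \left(-58\right)\right) \left(- \frac{\left(-4\right)^{2}}{6}\right) = \left(9 - 116\right) \left(\left(- \frac{1}{6}\right) 16\right) = \left(-107\right) \left(- \frac{8}{3}\right) = \frac{856}{3}$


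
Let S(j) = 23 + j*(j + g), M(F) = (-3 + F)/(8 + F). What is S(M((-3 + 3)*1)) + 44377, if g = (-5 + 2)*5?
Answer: 2841969/64 ≈ 44406.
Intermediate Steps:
M(F) = (-3 + F)/(8 + F)
g = -15 (g = -3*5 = -15)
S(j) = 23 + j*(-15 + j) (S(j) = 23 + j*(j - 15) = 23 + j*(-15 + j))
S(M((-3 + 3)*1)) + 44377 = (23 + ((-3 + (-3 + 3)*1)/(8 + (-3 + 3)*1))² - 15*(-3 + (-3 + 3)*1)/(8 + (-3 + 3)*1)) + 44377 = (23 + ((-3 + 0*1)/(8 + 0*1))² - 15*(-3 + 0*1)/(8 + 0*1)) + 44377 = (23 + ((-3 + 0)/(8 + 0))² - 15*(-3 + 0)/(8 + 0)) + 44377 = (23 + (-3/8)² - 15*(-3)/8) + 44377 = (23 + ((⅛)*(-3))² - 15*(-3)/8) + 44377 = (23 + (-3/8)² - 15*(-3/8)) + 44377 = (23 + 9/64 + 45/8) + 44377 = 1841/64 + 44377 = 2841969/64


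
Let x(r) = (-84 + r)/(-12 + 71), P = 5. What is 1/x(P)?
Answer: -59/79 ≈ -0.74684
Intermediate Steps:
x(r) = -84/59 + r/59 (x(r) = (-84 + r)/59 = (-84 + r)*(1/59) = -84/59 + r/59)
1/x(P) = 1/(-84/59 + (1/59)*5) = 1/(-84/59 + 5/59) = 1/(-79/59) = -59/79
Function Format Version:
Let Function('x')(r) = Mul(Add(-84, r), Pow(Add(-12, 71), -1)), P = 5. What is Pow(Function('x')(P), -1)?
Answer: Rational(-59, 79) ≈ -0.74684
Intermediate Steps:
Function('x')(r) = Add(Rational(-84, 59), Mul(Rational(1, 59), r)) (Function('x')(r) = Mul(Add(-84, r), Pow(59, -1)) = Mul(Add(-84, r), Rational(1, 59)) = Add(Rational(-84, 59), Mul(Rational(1, 59), r)))
Pow(Function('x')(P), -1) = Pow(Add(Rational(-84, 59), Mul(Rational(1, 59), 5)), -1) = Pow(Add(Rational(-84, 59), Rational(5, 59)), -1) = Pow(Rational(-79, 59), -1) = Rational(-59, 79)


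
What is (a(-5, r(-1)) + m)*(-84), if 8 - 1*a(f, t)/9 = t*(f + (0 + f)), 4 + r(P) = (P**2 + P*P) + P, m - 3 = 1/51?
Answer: 278432/17 ≈ 16378.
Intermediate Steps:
m = 154/51 (m = 3 + 1/51 = 154/51 ≈ 3.0196)
r(P) = -4 + P + 2*P**2 (r(P) = -4 + ((P**2 + P*P) + P) = -4 + ((P**2 + P**2) + P) = -4 + (2*P**2 + P) = -4 + (P + 2*P**2) = -4 + P + 2*P**2)
a(f, t) = 72 - 18*f*t (a(f, t) = 72 - 9*t*(f + (0 + f)) = 72 - 9*t*(f + f) = 72 - 9*t*2*f = 72 - 18*f*t)
(a(-5, r(-1)) + m)*(-84) = ((72 - 18*(-5)*(-4 - 1 + 2*(-1)**2)) + 154/51)*(-84) = ((72 - 18*(-5)*(-4 - 1 + 2*1)) + 154/51)*(-84) = ((72 - 18*(-5)*(-4 - 1 + 2)) + 154/51)*(-84) = ((72 - 18*(-5)*(-3)) + 154/51)*(-84) = ((72 - 270) + 154/51)*(-84) = (-198 + 154/51)*(-84) = -9944/51*(-84) = 278432/17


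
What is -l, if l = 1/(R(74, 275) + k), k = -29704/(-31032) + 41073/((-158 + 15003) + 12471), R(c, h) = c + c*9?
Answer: -105958764/78670231835 ≈ -0.0013469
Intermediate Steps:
R(c, h) = 10*c (R(c, h) = c + 9*c = 10*c)
k = 260746475/105958764 (k = -29704*(-1/31032) + 41073/(14845 + 12471) = 3713/3879 + 41073/27316 = 260746475/105958764 ≈ 2.4608)
l = 105958764/78670231835 (l = 1/(10*74 + 260746475/105958764) = 1/(740 + 260746475/105958764) = 1/(78670231835/105958764) = 105958764/78670231835 ≈ 0.0013469)
-l = -1*105958764/78670231835 = -105958764/78670231835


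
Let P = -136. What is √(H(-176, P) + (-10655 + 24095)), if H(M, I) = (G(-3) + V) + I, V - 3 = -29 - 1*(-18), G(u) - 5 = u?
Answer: √13298 ≈ 115.32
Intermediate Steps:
G(u) = 5 + u
V = -8 (V = 3 + (-29 - 1*(-18)) = 3 + (-29 + 18) = 3 - 11 = -8)
H(M, I) = -6 + I (H(M, I) = ((5 - 3) - 8) + I = (2 - 8) + I = -6 + I)
√(H(-176, P) + (-10655 + 24095)) = √((-6 - 136) + (-10655 + 24095)) = √(-142 + 13440) = √13298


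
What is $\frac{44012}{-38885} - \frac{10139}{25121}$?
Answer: $- \frac{1499880467}{976830085} \approx -1.5355$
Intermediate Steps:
$\frac{44012}{-38885} - \frac{10139}{25121} = 44012 \left(- \frac{1}{38885}\right) - \frac{10139}{25121} = - \frac{44012}{38885} - \frac{10139}{25121} = - \frac{1499880467}{976830085}$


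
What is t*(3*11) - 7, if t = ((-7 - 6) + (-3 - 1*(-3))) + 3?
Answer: -337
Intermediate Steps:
t = -10 (t = (-13 + (-3 + 3)) + 3 = (-13 + 0) + 3 = -13 + 3 = -10)
t*(3*11) - 7 = -30*11 - 7 = -10*33 - 7 = -330 - 7 = -337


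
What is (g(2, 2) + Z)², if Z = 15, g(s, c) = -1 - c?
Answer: 144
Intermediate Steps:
(g(2, 2) + Z)² = ((-1 - 1*2) + 15)² = ((-1 - 2) + 15)² = (-3 + 15)² = 12² = 144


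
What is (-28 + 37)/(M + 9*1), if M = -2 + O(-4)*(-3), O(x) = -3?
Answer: 9/16 ≈ 0.56250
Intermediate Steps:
M = 7 (M = -2 - 3*(-3) = -2 + 9 = 7)
(-28 + 37)/(M + 9*1) = (-28 + 37)/(7 + 9*1) = 9/(7 + 9) = 9/16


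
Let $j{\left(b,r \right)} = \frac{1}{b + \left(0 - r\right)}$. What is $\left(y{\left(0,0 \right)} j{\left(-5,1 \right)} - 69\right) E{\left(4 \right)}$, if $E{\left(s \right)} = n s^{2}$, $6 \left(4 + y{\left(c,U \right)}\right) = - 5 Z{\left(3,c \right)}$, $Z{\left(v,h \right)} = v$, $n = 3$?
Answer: $-3260$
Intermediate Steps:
$j{\left(b,r \right)} = \frac{1}{b - r}$
$y{\left(c,U \right)} = - \frac{13}{2}$ ($y{\left(c,U \right)} = -4 + \frac{\left(-5\right) 3}{6} = -4 + \frac{1}{6} \left(-15\right) = -4 - \frac{5}{2} = - \frac{13}{2}$)
$E{\left(s \right)} = 3 s^{2}$
$\left(y{\left(0,0 \right)} j{\left(-5,1 \right)} - 69\right) E{\left(4 \right)} = \left(- \frac{13}{2 \left(-5 - 1\right)} - 69\right) 3 \cdot 4^{2} = \left(- \frac{13}{2 \left(-5 - 1\right)} - 69\right) 3 \cdot 16 = \left(- \frac{13}{2 \left(-6\right)} - 69\right) 48 = \left(\left(- \frac{13}{2}\right) \left(- \frac{1}{6}\right) - 69\right) 48 = \left(\frac{13}{12} - 69\right) 48 = \left(- \frac{815}{12}\right) 48 = -3260$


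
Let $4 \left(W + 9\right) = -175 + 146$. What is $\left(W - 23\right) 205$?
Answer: $- \frac{32185}{4} \approx -8046.3$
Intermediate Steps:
$W = - \frac{65}{4}$ ($W = -9 + \frac{-175 + 146}{4} = -9 + \frac{1}{4} \left(-29\right) = -9 - \frac{29}{4} = - \frac{65}{4} \approx -16.25$)
$\left(W - 23\right) 205 = \left(- \frac{65}{4} - 23\right) 205 = \left(- \frac{157}{4}\right) 205 = - \frac{32185}{4}$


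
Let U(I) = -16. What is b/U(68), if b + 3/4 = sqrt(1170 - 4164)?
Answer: 3/64 - I*sqrt(2994)/16 ≈ 0.046875 - 3.4198*I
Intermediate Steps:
b = -3/4 + I*sqrt(2994) (b = -3/4 + sqrt(1170 - 4164) = -3/4 + sqrt(-2994) = -3/4 + I*sqrt(2994) ≈ -0.75 + 54.717*I)
b/U(68) = (-3/4 + I*sqrt(2994))/(-16) = (-3/4 + I*sqrt(2994))*(-1/16) = 3/64 - I*sqrt(2994)/16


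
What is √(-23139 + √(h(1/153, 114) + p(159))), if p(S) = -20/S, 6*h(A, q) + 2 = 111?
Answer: √(-2339908236 + 318*√1824366)/318 ≈ 152.1*I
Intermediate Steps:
h(A, q) = 109/6 (h(A, q) = -⅓ + (⅙)*111 = -⅓ + 37/2 = 109/6)
√(-23139 + √(h(1/153, 114) + p(159))) = √(-23139 + √(109/6 - 20/159)) = √(-23139 + √(5737/318)) = √(-23139 + √1824366/318)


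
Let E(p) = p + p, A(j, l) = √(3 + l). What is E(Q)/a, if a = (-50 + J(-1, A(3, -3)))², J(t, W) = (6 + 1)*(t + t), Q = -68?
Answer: -17/512 ≈ -0.033203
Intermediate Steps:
J(t, W) = 14*t (J(t, W) = 7*(2*t) = 14*t)
E(p) = 2*p
a = 4096 (a = (-50 + 14*(-1))² = (-50 - 14)² = (-64)² = 4096)
E(Q)/a = (2*(-68))/4096 = -136*1/4096 = -17/512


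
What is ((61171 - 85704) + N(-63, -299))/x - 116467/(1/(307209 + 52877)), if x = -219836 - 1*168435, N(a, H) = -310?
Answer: -1252566312748543/29867 ≈ -4.1938e+10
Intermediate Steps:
x = -388271 (x = -219836 - 168435 = -388271)
((61171 - 85704) + N(-63, -299))/x - 116467/(1/(307209 + 52877)) = ((61171 - 85704) - 310)/(-388271) - 116467/(1/(307209 + 52877)) = (-24533 - 310)*(-1/388271) - 116467/(1/360086) = -24843*(-1/388271) - 116467/1/360086 = 1911/29867 - 116467*360086 = 1911/29867 - 41938136162 = -1252566312748543/29867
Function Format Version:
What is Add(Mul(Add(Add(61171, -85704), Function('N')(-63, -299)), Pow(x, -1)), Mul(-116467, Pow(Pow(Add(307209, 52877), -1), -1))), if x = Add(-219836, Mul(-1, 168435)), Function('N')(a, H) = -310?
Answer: Rational(-1252566312748543, 29867) ≈ -4.1938e+10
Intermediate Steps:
x = -388271 (x = Add(-219836, -168435) = -388271)
Add(Mul(Add(Add(61171, -85704), Function('N')(-63, -299)), Pow(x, -1)), Mul(-116467, Pow(Pow(Add(307209, 52877), -1), -1))) = Add(Mul(Add(Add(61171, -85704), -310), Pow(-388271, -1)), Mul(-116467, Pow(Pow(Add(307209, 52877), -1), -1))) = Add(Mul(Add(-24533, -310), Rational(-1, 388271)), Mul(-116467, Pow(Pow(360086, -1), -1))) = Add(Mul(-24843, Rational(-1, 388271)), Mul(-116467, Pow(Rational(1, 360086), -1))) = Add(Rational(1911, 29867), Mul(-116467, 360086)) = Add(Rational(1911, 29867), -41938136162) = Rational(-1252566312748543, 29867)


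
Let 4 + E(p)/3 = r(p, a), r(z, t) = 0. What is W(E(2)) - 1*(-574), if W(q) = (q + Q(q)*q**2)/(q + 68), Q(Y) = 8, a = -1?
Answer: 8321/14 ≈ 594.36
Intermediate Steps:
E(p) = -12 (E(p) = -12 + 3*0 = -12 + 0 = -12)
W(q) = (q + 8*q**2)/(68 + q) (W(q) = (q + 8*q**2)/(q + 68) = (q + 8*q**2)/(68 + q))
W(E(2)) - 1*(-574) = -12*(1 + 8*(-12))/(68 - 12) - 1*(-574) = -12*(1 - 96)/56 + 574 = -12*1/56*(-95) + 574 = 285/14 + 574 = 8321/14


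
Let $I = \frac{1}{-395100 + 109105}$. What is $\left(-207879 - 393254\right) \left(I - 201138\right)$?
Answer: $\frac{34579852602398363}{285995} \approx 1.2091 \cdot 10^{11}$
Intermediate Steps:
$I = - \frac{1}{285995}$ ($I = \frac{1}{-285995} = - \frac{1}{285995} \approx -3.4966 \cdot 10^{-6}$)
$\left(-207879 - 393254\right) \left(I - 201138\right) = \left(-207879 - 393254\right) \left(- \frac{1}{285995} - 201138\right) = \left(-601133\right) \left(- \frac{57524462311}{285995}\right) = \frac{34579852602398363}{285995}$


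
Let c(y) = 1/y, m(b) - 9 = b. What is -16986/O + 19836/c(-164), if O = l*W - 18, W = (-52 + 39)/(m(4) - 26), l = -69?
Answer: -94334354/29 ≈ -3.2529e+6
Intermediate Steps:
m(b) = 9 + b
W = 1 (W = (-52 + 39)/((9 + 4) - 26) = -13/(13 - 26) = -13/(-13) = -13*(-1/13) = 1)
O = -87 (O = -69*1 - 18 = -69 - 18 = -87)
-16986/O + 19836/c(-164) = -16986/(-87) + 19836/(1/(-164)) = -16986*(-1/87) + 19836/(-1/164) = 5662/29 + 19836*(-164) = 5662/29 - 3253104 = -94334354/29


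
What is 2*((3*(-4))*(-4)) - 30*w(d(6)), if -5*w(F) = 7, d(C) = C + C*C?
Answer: 138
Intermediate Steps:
d(C) = C + C²
w(F) = -7/5 (w(F) = -⅕*7 = -7/5)
2*((3*(-4))*(-4)) - 30*w(d(6)) = 2*((3*(-4))*(-4)) - 30*(-7/5) = 2*(-12*(-4)) + 42 = 2*48 + 42 = 96 + 42 = 138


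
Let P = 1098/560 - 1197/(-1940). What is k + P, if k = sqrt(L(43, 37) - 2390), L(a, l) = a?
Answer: 70011/27160 + I*sqrt(2347) ≈ 2.5777 + 48.446*I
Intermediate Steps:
P = 70011/27160 (P = 1098*(1/560) - 1197*(-1/1940) = 549/280 + 1197/1940 = 70011/27160 ≈ 2.5777)
k = I*sqrt(2347) (k = sqrt(43 - 2390) = sqrt(-2347) = I*sqrt(2347) ≈ 48.446*I)
k + P = I*sqrt(2347) + 70011/27160 = 70011/27160 + I*sqrt(2347)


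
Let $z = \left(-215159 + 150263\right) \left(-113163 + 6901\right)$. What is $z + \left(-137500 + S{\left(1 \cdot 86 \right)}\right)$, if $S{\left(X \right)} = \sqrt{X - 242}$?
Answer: $6895841252 + 2 i \sqrt{39} \approx 6.8958 \cdot 10^{9} + 12.49 i$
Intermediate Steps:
$S{\left(X \right)} = \sqrt{-242 + X}$
$z = 6895978752$ ($z = \left(-64896\right) \left(-106262\right) = 6895978752$)
$z + \left(-137500 + S{\left(1 \cdot 86 \right)}\right) = 6895978752 - \left(137500 - \sqrt{-242 + 1 \cdot 86}\right) = 6895978752 - \left(137500 - \sqrt{-242 + 86}\right) = 6895978752 - \left(137500 - \sqrt{-156}\right) = 6895978752 - \left(137500 - 2 i \sqrt{39}\right) = 6895841252 + 2 i \sqrt{39}$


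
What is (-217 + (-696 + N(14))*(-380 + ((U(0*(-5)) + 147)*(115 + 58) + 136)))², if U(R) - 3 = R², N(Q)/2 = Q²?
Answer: 61071739855281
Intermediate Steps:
N(Q) = 2*Q²
U(R) = 3 + R²
(-217 + (-696 + N(14))*(-380 + ((U(0*(-5)) + 147)*(115 + 58) + 136)))² = (-217 + (-696 + 2*14²)*(-380 + (((3 + (0*(-5))²) + 147)*(115 + 58) + 136)))² = (-217 + (-696 + 2*196)*(-380 + (((3 + 0²) + 147)*173 + 136)))² = (-217 + (-696 + 392)*(-380 + (((3 + 0) + 147)*173 + 136)))² = (-217 - 304*(-380 + ((3 + 147)*173 + 136)))² = (-217 - 304*(-380 + (150*173 + 136)))² = (-217 - 304*(-380 + (25950 + 136)))² = (-217 - 304*(-380 + 26086))² = (-217 - 304*25706)² = (-217 - 7814624)² = (-7814841)² = 61071739855281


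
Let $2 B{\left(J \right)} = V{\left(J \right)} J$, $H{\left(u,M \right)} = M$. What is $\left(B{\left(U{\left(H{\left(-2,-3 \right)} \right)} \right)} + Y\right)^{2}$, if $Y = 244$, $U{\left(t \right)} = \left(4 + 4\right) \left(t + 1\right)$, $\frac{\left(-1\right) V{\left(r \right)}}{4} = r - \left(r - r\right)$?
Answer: $71824$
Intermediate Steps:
$V{\left(r \right)} = - 4 r$ ($V{\left(r \right)} = - 4 \left(r - \left(r - r\right)\right) = - 4 \left(r - 0\right) = - 4 \left(r + 0\right) = - 4 r$)
$U{\left(t \right)} = 8 + 8 t$ ($U{\left(t \right)} = 8 \left(1 + t\right) = 8 + 8 t$)
$B{\left(J \right)} = - 2 J^{2}$ ($B{\left(J \right)} = \frac{- 4 J J}{2} = \frac{\left(-4\right) J^{2}}{2} = - 2 J^{2}$)
$\left(B{\left(U{\left(H{\left(-2,-3 \right)} \right)} \right)} + Y\right)^{2} = \left(- 2 \left(8 + 8 \left(-3\right)\right)^{2} + 244\right)^{2} = \left(- 2 \left(8 - 24\right)^{2} + 244\right)^{2} = \left(- 2 \left(-16\right)^{2} + 244\right)^{2} = \left(\left(-2\right) 256 + 244\right)^{2} = \left(-512 + 244\right)^{2} = \left(-268\right)^{2} = 71824$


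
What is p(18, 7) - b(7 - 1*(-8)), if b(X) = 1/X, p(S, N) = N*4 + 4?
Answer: 479/15 ≈ 31.933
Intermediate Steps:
p(S, N) = 4 + 4*N (p(S, N) = 4*N + 4 = 4 + 4*N)
p(18, 7) - b(7 - 1*(-8)) = (4 + 4*7) - 1/(7 - 1*(-8)) = (4 + 28) - 1/(7 + 8) = 32 - 1/15 = 479/15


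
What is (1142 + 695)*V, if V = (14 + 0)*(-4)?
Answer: -102872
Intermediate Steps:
V = -56 (V = 14*(-4) = -56)
(1142 + 695)*V = (1142 + 695)*(-56) = 1837*(-56) = -102872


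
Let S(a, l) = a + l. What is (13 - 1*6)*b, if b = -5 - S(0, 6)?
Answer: -77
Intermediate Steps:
b = -11 (b = -5 - (0 + 6) = -5 - 1*6 = -5 - 6 = -11)
(13 - 1*6)*b = (13 - 1*6)*(-11) = (13 - 6)*(-11) = 7*(-11) = -77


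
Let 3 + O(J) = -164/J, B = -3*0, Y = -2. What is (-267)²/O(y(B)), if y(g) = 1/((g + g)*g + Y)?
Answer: 71289/325 ≈ 219.35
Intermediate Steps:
B = 0
y(g) = 1/(-2 + 2*g²) (y(g) = 1/((g + g)*g - 2) = 1/((2*g)*g - 2) = 1/(2*g² - 2) = 1/(-2 + 2*g²))
O(J) = -3 - 164/J
(-267)²/O(y(B)) = (-267)²/(-3 - 164/(1/(2*(-1 + 0²)))) = 71289/(-3 - 164/(1/(2*(-1 + 0)))) = 71289/(-3 - 164/((½)/(-1))) = 71289/(-3 - 164/((½)*(-1))) = 71289/(-3 - 164/(-½)) = 71289/(-3 - 164*(-2)) = 71289/(-3 + 328) = 71289/325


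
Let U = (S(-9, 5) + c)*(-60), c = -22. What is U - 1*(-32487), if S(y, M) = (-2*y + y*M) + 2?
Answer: 35307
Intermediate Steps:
S(y, M) = 2 - 2*y + M*y (S(y, M) = (-2*y + M*y) + 2 = 2 - 2*y + M*y)
U = 2820 (U = ((2 - 2*(-9) + 5*(-9)) - 22)*(-60) = ((2 + 18 - 45) - 22)*(-60) = (-25 - 22)*(-60) = -47*(-60) = 2820)
U - 1*(-32487) = 2820 - 1*(-32487) = 2820 + 32487 = 35307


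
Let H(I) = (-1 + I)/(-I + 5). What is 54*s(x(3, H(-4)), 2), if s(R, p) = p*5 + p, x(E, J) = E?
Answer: 648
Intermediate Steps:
H(I) = (-1 + I)/(5 - I)
s(R, p) = 6*p (s(R, p) = 5*p + p = 6*p)
54*s(x(3, H(-4)), 2) = 54*(6*2) = 54*12 = 648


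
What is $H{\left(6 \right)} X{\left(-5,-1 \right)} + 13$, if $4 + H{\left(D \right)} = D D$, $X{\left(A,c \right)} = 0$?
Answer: $13$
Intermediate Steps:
$H{\left(D \right)} = -4 + D^{2}$ ($H{\left(D \right)} = -4 + D D = -4 + D^{2}$)
$H{\left(6 \right)} X{\left(-5,-1 \right)} + 13 = \left(-4 + 6^{2}\right) 0 + 13 = \left(-4 + 36\right) 0 + 13 = 32 \cdot 0 + 13 = 0 + 13 = 13$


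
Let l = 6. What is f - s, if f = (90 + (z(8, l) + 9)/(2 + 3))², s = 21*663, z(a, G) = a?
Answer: -129986/25 ≈ -5199.4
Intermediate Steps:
s = 13923
f = 218089/25 (f = (90 + (8 + 9)/(2 + 3))² = (90 + 17/5)² = (467/5)² = 218089/25 ≈ 8723.6)
f - s = 218089/25 - 1*13923 = 218089/25 - 13923 = -129986/25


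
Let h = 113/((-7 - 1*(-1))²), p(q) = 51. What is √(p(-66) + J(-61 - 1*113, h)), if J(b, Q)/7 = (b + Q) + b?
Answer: I*√85069/6 ≈ 48.611*I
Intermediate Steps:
h = 113/36 (h = 113/((-7 + 1)²) = 113/((-6)²) = 113/36 ≈ 3.1389)
J(b, Q) = 7*Q + 14*b (J(b, Q) = 7*((b + Q) + b) = 7*((Q + b) + b) = 7*(Q + 2*b) = 7*Q + 14*b)
√(p(-66) + J(-61 - 1*113, h)) = √(51 + (7*(113/36) + 14*(-61 - 1*113))) = √(51 + (791/36 + 14*(-61 - 113))) = √(51 + (791/36 + 14*(-174))) = √(51 + (791/36 - 2436)) = √(51 - 86905/36) = √(-85069/36) = I*√85069/6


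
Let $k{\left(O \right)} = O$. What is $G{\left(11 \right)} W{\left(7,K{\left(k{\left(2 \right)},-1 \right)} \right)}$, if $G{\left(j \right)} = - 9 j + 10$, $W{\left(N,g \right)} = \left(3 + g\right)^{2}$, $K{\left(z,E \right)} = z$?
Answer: $-2225$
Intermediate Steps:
$G{\left(j \right)} = 10 - 9 j$
$G{\left(11 \right)} W{\left(7,K{\left(k{\left(2 \right)},-1 \right)} \right)} = \left(10 - 99\right) \left(3 + 2\right)^{2} = \left(10 - 99\right) 5^{2} = \left(-89\right) 25 = -2225$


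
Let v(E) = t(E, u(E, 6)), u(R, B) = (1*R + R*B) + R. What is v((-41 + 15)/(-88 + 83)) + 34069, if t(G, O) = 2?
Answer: 34071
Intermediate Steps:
u(R, B) = 2*R + B*R (u(R, B) = (R + B*R) + R = 2*R + B*R)
v(E) = 2
v((-41 + 15)/(-88 + 83)) + 34069 = 2 + 34069 = 34071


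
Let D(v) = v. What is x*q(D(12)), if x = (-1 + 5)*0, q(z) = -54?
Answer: 0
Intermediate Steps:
x = 0 (x = 4*0 = 0)
x*q(D(12)) = 0*(-54) = 0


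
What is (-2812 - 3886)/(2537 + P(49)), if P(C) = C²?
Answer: -3349/2469 ≈ -1.3564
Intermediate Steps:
(-2812 - 3886)/(2537 + P(49)) = (-2812 - 3886)/(2537 + 49²) = -6698/(2537 + 2401) = -6698/4938 = -6698*1/4938 = -3349/2469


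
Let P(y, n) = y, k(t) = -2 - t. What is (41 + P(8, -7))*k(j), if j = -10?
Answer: 392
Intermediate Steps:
(41 + P(8, -7))*k(j) = (41 + 8)*(-2 - 1*(-10)) = 49*(-2 + 10) = 49*8 = 392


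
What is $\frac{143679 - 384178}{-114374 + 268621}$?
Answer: $- \frac{240499}{154247} \approx -1.5592$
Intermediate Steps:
$\frac{143679 - 384178}{-114374 + 268621} = - \frac{240499}{154247}$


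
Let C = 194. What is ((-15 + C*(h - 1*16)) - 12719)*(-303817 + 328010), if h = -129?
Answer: -988622752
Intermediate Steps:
((-15 + C*(h - 1*16)) - 12719)*(-303817 + 328010) = ((-15 + 194*(-129 - 1*16)) - 12719)*(-303817 + 328010) = ((-15 + 194*(-129 - 16)) - 12719)*24193 = ((-15 + 194*(-145)) - 12719)*24193 = ((-15 - 28130) - 12719)*24193 = (-28145 - 12719)*24193 = -40864*24193 = -988622752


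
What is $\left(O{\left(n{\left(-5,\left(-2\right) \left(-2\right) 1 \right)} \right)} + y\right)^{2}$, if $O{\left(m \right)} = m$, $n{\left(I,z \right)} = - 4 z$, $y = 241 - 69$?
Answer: $24336$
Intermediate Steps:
$y = 172$
$\left(O{\left(n{\left(-5,\left(-2\right) \left(-2\right) 1 \right)} \right)} + y\right)^{2} = \left(- 4 \left(-2\right) \left(-2\right) 1 + 172\right)^{2} = \left(- 4 \cdot 4 \cdot 1 + 172\right)^{2} = \left(\left(-4\right) 4 + 172\right)^{2} = \left(-16 + 172\right)^{2} = 156^{2} = 24336$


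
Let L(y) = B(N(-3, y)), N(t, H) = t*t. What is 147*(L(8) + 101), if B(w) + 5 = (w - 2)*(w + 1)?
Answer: 24402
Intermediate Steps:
N(t, H) = t²
B(w) = -5 + (1 + w)*(-2 + w) (B(w) = -5 + (w - 2)*(w + 1) = -5 + (-2 + w)*(1 + w) = -5 + (1 + w)*(-2 + w))
L(y) = 65 (L(y) = -7 + ((-3)²)² - 1*(-3)² = -7 + 9² - 1*9 = -7 + 81 - 9 = 65)
147*(L(8) + 101) = 147*(65 + 101) = 147*166 = 24402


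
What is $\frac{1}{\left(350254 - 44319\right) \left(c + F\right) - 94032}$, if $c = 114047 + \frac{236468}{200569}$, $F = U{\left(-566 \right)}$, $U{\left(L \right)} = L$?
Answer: $\frac{200569}{6963369864672587} \approx 2.8803 \cdot 10^{-11}$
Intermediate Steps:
$F = -566$
$c = \frac{22874529211}{200569}$ ($c = 114047 + 236468 \cdot \frac{1}{200569} = 114047 + \frac{236468}{200569} = \frac{22874529211}{200569} \approx 1.1405 \cdot 10^{5}$)
$\frac{1}{\left(350254 - 44319\right) \left(c + F\right) - 94032} = \frac{1}{\left(350254 - 44319\right) \left(\frac{22874529211}{200569} - 566\right) - 94032} = \frac{1}{305935 \cdot \frac{22761007157}{200569} - 94032} = \frac{1}{\frac{6963388724576795}{200569} - 94032} = \frac{1}{\frac{6963369864672587}{200569}} = \frac{200569}{6963369864672587}$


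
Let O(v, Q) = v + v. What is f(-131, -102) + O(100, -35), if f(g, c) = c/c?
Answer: 201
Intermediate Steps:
O(v, Q) = 2*v
f(g, c) = 1
f(-131, -102) + O(100, -35) = 1 + 2*100 = 1 + 200 = 201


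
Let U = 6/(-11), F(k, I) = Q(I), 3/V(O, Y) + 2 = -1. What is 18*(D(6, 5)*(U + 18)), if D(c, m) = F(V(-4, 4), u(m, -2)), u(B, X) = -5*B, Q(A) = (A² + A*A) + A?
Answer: 4233600/11 ≈ 3.8487e+5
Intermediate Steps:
Q(A) = A + 2*A² (Q(A) = (A² + A²) + A = 2*A² + A = A + 2*A²)
V(O, Y) = -1 (V(O, Y) = 3/(-2 - 1) = 3/(-3) = 3*(-⅓) = -1)
F(k, I) = I*(1 + 2*I)
D(c, m) = -5*m*(1 - 10*m) (D(c, m) = (-5*m)*(1 + 2*(-5*m)) = (-5*m)*(1 - 10*m) = -5*m*(1 - 10*m))
U = -6/11 (U = 6*(-1/11) = -6/11 ≈ -0.54545)
18*(D(6, 5)*(U + 18)) = 18*((5*5*(-1 + 10*5))*(-6/11 + 18)) = 18*((5*5*(-1 + 50))*(192/11)) = 18*((5*5*49)*(192/11)) = 18*(1225*(192/11)) = 18*(235200/11) = 4233600/11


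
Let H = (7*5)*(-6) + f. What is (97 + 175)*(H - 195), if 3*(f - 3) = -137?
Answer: -365296/3 ≈ -1.2177e+5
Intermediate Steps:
f = -128/3 (f = 3 + (⅓)*(-137) = 3 - 137/3 = -128/3 ≈ -42.667)
H = -758/3 (H = (7*5)*(-6) - 128/3 = 35*(-6) - 128/3 = -210 - 128/3 = -758/3 ≈ -252.67)
(97 + 175)*(H - 195) = (97 + 175)*(-758/3 - 195) = 272*(-1343/3) = -365296/3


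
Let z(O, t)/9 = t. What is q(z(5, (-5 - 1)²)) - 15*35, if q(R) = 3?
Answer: -522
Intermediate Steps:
z(O, t) = 9*t
q(z(5, (-5 - 1)²)) - 15*35 = 3 - 15*35 = 3 - 525 = -522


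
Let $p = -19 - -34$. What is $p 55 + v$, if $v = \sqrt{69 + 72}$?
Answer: $825 + \sqrt{141} \approx 836.87$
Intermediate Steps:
$p = 15$ ($p = -19 + 34 = 15$)
$v = \sqrt{141} \approx 11.874$
$p 55 + v = 15 \cdot 55 + \sqrt{141} = 825 + \sqrt{141}$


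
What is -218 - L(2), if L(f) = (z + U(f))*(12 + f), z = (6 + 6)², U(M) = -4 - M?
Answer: -2150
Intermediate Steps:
z = 144 (z = 12² = 144)
L(f) = (12 + f)*(140 - f) (L(f) = (144 + (-4 - f))*(12 + f) = (140 - f)*(12 + f) = (12 + f)*(140 - f))
-218 - L(2) = -218 - (1680 - 1*2² + 128*2) = -218 - (1680 - 1*4 + 256) = -218 - (1680 - 4 + 256) = -218 - 1*1932 = -218 - 1932 = -2150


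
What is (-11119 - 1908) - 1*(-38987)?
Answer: 25960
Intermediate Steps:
(-11119 - 1908) - 1*(-38987) = -13027 + 38987 = 25960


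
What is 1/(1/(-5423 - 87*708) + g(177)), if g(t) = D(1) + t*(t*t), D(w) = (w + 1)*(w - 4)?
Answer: 67019/371635568312 ≈ 1.8034e-7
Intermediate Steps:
D(w) = (1 + w)*(-4 + w)
g(t) = -6 + t**3 (g(t) = (-4 + 1**2 - 3*1) + t*(t*t) = (-4 + 1 - 3) + t*t**2 = -6 + t**3)
1/(1/(-5423 - 87*708) + g(177)) = 1/(1/(-5423 - 87*708) + (-6 + 177**3)) = 1/(1/(-5423 - 61596) + (-6 + 5545233)) = 1/(1/(-67019) + 5545227) = 1/(-1/67019 + 5545227) = 1/(371635568312/67019) = 67019/371635568312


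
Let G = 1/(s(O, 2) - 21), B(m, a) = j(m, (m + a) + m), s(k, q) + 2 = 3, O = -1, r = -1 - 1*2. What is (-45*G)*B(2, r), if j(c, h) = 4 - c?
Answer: 9/2 ≈ 4.5000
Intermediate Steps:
r = -3 (r = -1 - 2 = -3)
s(k, q) = 1 (s(k, q) = -2 + 3 = 1)
B(m, a) = 4 - m
G = -1/20 (G = 1/(1 - 21) = 1/(-20) = -1/20 ≈ -0.050000)
(-45*G)*B(2, r) = (-45*(-1/20))*(4 - 1*2) = 9*(4 - 2)/4 = (9/4)*2 = 9/2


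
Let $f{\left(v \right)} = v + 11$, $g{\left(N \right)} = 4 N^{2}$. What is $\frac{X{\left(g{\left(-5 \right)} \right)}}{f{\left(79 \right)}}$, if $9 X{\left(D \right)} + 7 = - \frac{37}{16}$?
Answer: $- \frac{149}{12960} \approx -0.011497$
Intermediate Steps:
$f{\left(v \right)} = 11 + v$
$X{\left(D \right)} = - \frac{149}{144}$ ($X{\left(D \right)} = - \frac{7}{9} + \frac{\left(-37\right) \frac{1}{16}}{9} = - \frac{7}{9} + \frac{1}{9} \left(- \frac{37}{16}\right) = - \frac{7}{9} - \frac{37}{144} = - \frac{149}{144}$)
$\frac{X{\left(g{\left(-5 \right)} \right)}}{f{\left(79 \right)}} = - \frac{149}{144 \left(11 + 79\right)} = - \frac{149}{144 \cdot 90} = \left(- \frac{149}{144}\right) \frac{1}{90} = - \frac{149}{12960}$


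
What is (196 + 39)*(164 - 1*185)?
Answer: -4935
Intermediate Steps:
(196 + 39)*(164 - 1*185) = 235*(164 - 185) = 235*(-21) = -4935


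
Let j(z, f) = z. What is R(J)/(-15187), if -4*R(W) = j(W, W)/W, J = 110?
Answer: 1/60748 ≈ 1.6461e-5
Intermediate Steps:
R(W) = -¼ (R(W) = -W/(4*W) = -¼*1 = -¼)
R(J)/(-15187) = -¼/(-15187) = -¼*(-1/15187) = 1/60748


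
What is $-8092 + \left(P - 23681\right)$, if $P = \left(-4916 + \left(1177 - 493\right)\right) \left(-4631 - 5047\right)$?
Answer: $40925523$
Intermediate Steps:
$P = 40957296$ ($P = \left(-4916 + 684\right) \left(-9678\right) = \left(-4232\right) \left(-9678\right) = 40957296$)
$-8092 + \left(P - 23681\right) = -8092 + \left(40957296 - 23681\right) = -8092 + 40933615 = 40925523$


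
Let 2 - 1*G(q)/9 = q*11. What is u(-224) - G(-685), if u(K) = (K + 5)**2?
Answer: -19872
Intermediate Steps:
u(K) = (5 + K)**2
G(q) = 18 - 99*q (G(q) = 18 - 9*q*11 = 18 - 99*q)
u(-224) - G(-685) = (5 - 224)**2 - (18 - 99*(-685)) = (-219)**2 - (18 + 67815) = 47961 - 1*67833 = 47961 - 67833 = -19872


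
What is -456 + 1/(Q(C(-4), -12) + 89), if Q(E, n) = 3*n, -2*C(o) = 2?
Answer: -24167/53 ≈ -455.98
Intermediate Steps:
C(o) = -1 (C(o) = -½*2 = -1)
-456 + 1/(Q(C(-4), -12) + 89) = -456 + 1/(3*(-12) + 89) = -456 + 1/(-36 + 89) = -456 + 1/53 = -24167/53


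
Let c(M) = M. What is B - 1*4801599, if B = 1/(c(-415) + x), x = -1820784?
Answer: -8744667297202/1821199 ≈ -4.8016e+6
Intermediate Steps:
B = -1/1821199 (B = 1/(-415 - 1820784) = 1/(-1821199) = -1/1821199 ≈ -5.4909e-7)
B - 1*4801599 = -1/1821199 - 1*4801599 = -1/1821199 - 4801599 = -8744667297202/1821199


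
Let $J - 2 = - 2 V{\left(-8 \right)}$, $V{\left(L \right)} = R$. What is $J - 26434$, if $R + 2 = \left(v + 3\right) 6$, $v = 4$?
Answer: $-26512$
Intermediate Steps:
$R = 40$ ($R = -2 + \left(4 + 3\right) 6 = -2 + 7 \cdot 6 = -2 + 42 = 40$)
$V{\left(L \right)} = 40$
$J = -78$ ($J = 2 - 80 = -78$)
$J - 26434 = -78 - 26434 = -26512$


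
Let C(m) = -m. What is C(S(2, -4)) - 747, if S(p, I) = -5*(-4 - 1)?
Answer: -772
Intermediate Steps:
S(p, I) = 25 (S(p, I) = -5*(-5) = 25)
C(S(2, -4)) - 747 = -1*25 - 747 = -25 - 747 = -772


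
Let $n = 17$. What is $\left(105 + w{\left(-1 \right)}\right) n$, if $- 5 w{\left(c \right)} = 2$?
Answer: $\frac{8891}{5} \approx 1778.2$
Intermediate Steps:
$w{\left(c \right)} = - \frac{2}{5}$ ($w{\left(c \right)} = \left(- \frac{1}{5}\right) 2 = - \frac{2}{5}$)
$\left(105 + w{\left(-1 \right)}\right) n = \left(105 - \frac{2}{5}\right) 17 = \frac{523}{5} \cdot 17 = \frac{8891}{5}$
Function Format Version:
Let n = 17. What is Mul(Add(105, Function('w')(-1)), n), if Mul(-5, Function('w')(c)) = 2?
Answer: Rational(8891, 5) ≈ 1778.2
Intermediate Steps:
Function('w')(c) = Rational(-2, 5) (Function('w')(c) = Mul(Rational(-1, 5), 2) = Rational(-2, 5))
Mul(Add(105, Function('w')(-1)), n) = Mul(Add(105, Rational(-2, 5)), 17) = Mul(Rational(523, 5), 17) = Rational(8891, 5)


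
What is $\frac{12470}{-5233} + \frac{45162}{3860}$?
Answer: $\frac{487561}{52330} \approx 9.317$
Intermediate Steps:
$\frac{12470}{-5233} + \frac{45162}{3860} = 12470 \left(- \frac{1}{5233}\right) + 45162 \cdot \frac{1}{3860} = - \frac{12470}{5233} + \frac{117}{10} = \frac{487561}{52330}$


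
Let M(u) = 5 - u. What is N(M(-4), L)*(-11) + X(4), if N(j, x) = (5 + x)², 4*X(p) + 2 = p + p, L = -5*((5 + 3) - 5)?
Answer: -2197/2 ≈ -1098.5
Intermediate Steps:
L = -15 (L = -5*(8 - 5) = -5*3 = -15)
X(p) = -½ + p/2 (X(p) = -½ + (p + p)/4 = -½ + (2*p)/4 = -½ + p/2)
N(M(-4), L)*(-11) + X(4) = (5 - 15)²*(-11) + (-½ + (½)*4) = (-10)²*(-11) + (-½ + 2) = 100*(-11) + 3/2 = -1100 + 3/2 = -2197/2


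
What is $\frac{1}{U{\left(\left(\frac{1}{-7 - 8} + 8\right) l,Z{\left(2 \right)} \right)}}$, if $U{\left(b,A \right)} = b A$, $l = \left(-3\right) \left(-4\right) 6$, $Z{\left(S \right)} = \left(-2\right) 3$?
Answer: $- \frac{5}{17136} \approx -0.00029178$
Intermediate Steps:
$Z{\left(S \right)} = -6$
$l = 72$ ($l = 12 \cdot 6 = 72$)
$U{\left(b,A \right)} = A b$
$\frac{1}{U{\left(\left(\frac{1}{-7 - 8} + 8\right) l,Z{\left(2 \right)} \right)}} = \frac{1}{\left(-6\right) \left(\frac{1}{-7 - 8} + 8\right) 72} = \frac{1}{\left(-6\right) \left(\frac{1}{-15} + 8\right) 72} = \frac{1}{\left(-6\right) \left(- \frac{1}{15} + 8\right) 72} = \frac{1}{\left(-6\right) \frac{119}{15} \cdot 72} = \frac{1}{\left(-6\right) \frac{2856}{5}} = \frac{1}{- \frac{17136}{5}} = - \frac{5}{17136}$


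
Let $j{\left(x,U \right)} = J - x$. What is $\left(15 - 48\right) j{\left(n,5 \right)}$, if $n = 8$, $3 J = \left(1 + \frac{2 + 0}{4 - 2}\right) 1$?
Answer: $242$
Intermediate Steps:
$J = \frac{2}{3}$ ($J = \frac{\left(1 + \frac{2 + 0}{4 - 2}\right) 1}{3} = \frac{\left(1 + \frac{2}{2}\right) 1}{3} = \frac{\left(1 + 2 \cdot \frac{1}{2}\right) 1}{3} = \frac{\left(1 + 1\right) 1}{3} = \frac{2 \cdot 1}{3} = \frac{1}{3} \cdot 2 = \frac{2}{3} \approx 0.66667$)
$j{\left(x,U \right)} = \frac{2}{3} - x$
$\left(15 - 48\right) j{\left(n,5 \right)} = \left(15 - 48\right) \left(\frac{2}{3} - 8\right) = - 33 \left(\frac{2}{3} - 8\right) = \left(-33\right) \left(- \frac{22}{3}\right) = 242$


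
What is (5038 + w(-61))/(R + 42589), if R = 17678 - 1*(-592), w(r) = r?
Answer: 4977/60859 ≈ 0.081779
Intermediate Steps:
R = 18270 (R = 17678 + 592 = 18270)
(5038 + w(-61))/(R + 42589) = (5038 - 61)/(18270 + 42589) = 4977/60859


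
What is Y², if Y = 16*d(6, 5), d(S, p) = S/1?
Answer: 9216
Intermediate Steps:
d(S, p) = S (d(S, p) = S*1 = S)
Y = 96 (Y = 16*6 = 96)
Y² = 96² = 9216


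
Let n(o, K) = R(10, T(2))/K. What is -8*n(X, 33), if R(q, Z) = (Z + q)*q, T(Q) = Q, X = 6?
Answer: -320/11 ≈ -29.091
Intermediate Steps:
R(q, Z) = q*(Z + q)
n(o, K) = 120/K (n(o, K) = (10*(2 + 10))/K = (10*12)/K = 120/K)
-8*n(X, 33) = -960/33 = -8*40/11 = -320/11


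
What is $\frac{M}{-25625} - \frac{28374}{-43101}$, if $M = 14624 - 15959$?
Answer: $\frac{52308239}{73630875} \approx 0.71041$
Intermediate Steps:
$M = -1335$ ($M = 14624 - 15959 = -1335$)
$\frac{M}{-25625} - \frac{28374}{-43101} = - \frac{1335}{-25625} - \frac{28374}{-43101} = \left(-1335\right) \left(- \frac{1}{25625}\right) - - \frac{9458}{14367} = \frac{267}{5125} + \frac{9458}{14367} = \frac{52308239}{73630875}$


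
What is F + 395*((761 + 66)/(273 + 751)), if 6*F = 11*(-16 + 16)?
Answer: 326665/1024 ≈ 319.01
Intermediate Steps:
F = 0 (F = (11*(-16 + 16))/6 = (11*0)/6 = (⅙)*0 = 0)
F + 395*((761 + 66)/(273 + 751)) = 0 + 395*((761 + 66)/(273 + 751)) = 0 + 395*(827/1024) = 0 + 326665/1024 = 326665/1024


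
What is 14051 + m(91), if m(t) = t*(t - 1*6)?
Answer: 21786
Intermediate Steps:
m(t) = t*(-6 + t) (m(t) = t*(t - 6) = t*(-6 + t))
14051 + m(91) = 14051 + 91*(-6 + 91) = 14051 + 91*85 = 14051 + 7735 = 21786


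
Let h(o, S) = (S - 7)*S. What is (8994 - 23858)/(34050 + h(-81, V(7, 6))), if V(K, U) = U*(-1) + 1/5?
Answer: -185800/426553 ≈ -0.43559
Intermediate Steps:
V(K, U) = ⅕ - U (V(K, U) = -U + ⅕ = ⅕ - U)
h(o, S) = S*(-7 + S) (h(o, S) = (-7 + S)*S = S*(-7 + S))
(8994 - 23858)/(34050 + h(-81, V(7, 6))) = (8994 - 23858)/(34050 + (⅕ - 1*6)*(-7 + (⅕ - 1*6))) = -14864/(34050 + (⅕ - 6)*(-7 + (⅕ - 6))) = -14864/(34050 - 29*(-7 - 29/5)/5) = -14864/(34050 - 29/5*(-64/5)) = -14864/(34050 + 1856/25) = -14864/853106/25 = -14864*25/853106 = -185800/426553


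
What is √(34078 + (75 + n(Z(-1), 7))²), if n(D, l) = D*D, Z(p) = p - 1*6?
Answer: √49454 ≈ 222.38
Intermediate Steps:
Z(p) = -6 + p (Z(p) = p - 6 = -6 + p)
n(D, l) = D²
√(34078 + (75 + n(Z(-1), 7))²) = √(34078 + (75 + (-6 - 1)²)²) = √(34078 + (75 + (-7)²)²) = √(34078 + (75 + 49)²) = √(34078 + 124²) = √(34078 + 15376) = √49454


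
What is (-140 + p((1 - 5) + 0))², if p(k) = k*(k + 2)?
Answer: 17424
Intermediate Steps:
p(k) = k*(2 + k)
(-140 + p((1 - 5) + 0))² = (-140 + ((1 - 5) + 0)*(2 + ((1 - 5) + 0)))² = (-140 + (-4 + 0)*(2 + (-4 + 0)))² = (-140 - 4*(2 - 4))² = (-140 - 4*(-2))² = (-140 + 8)² = (-132)² = 17424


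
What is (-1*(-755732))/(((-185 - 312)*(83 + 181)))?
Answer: -188933/32802 ≈ -5.7598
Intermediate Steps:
(-1*(-755732))/(((-185 - 312)*(83 + 181))) = 755732/((-497*264)) = 755732/(-131208) = 755732*(-1/131208) = -188933/32802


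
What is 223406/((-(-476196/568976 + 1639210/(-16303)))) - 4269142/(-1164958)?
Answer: 8169519527459732985/3701239116666829 ≈ 2207.2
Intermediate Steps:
223406/((-(-476196/568976 + 1639210/(-16303)))) - 4269142/(-1164958) = 223406/((-(-476196*1/568976 + 1639210*(-1/16303)))) - 4269142*(-1/1164958) = 223406/((-(-119049/142244 - 1639210/16303))) + 2134571/582479 = 223406/((-1*(-235108643087/2319003932))) + 2134571/582479 = 223406/(235108643087/2319003932) + 2134571/582479 = 223406*(2319003932/235108643087) + 2134571/582479 = 14002145741416/6354287651 + 2134571/582479 = 8169519527459732985/3701239116666829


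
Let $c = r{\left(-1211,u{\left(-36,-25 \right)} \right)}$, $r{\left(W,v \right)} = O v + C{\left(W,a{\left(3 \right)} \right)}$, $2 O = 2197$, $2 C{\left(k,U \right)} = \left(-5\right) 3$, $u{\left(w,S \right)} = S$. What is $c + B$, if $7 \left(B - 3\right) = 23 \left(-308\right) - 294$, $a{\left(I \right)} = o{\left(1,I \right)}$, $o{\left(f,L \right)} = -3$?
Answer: $-28521$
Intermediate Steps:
$a{\left(I \right)} = -3$
$C{\left(k,U \right)} = - \frac{15}{2}$ ($C{\left(k,U \right)} = \frac{\left(-5\right) 3}{2} = \frac{1}{2} \left(-15\right) = - \frac{15}{2}$)
$O = \frac{2197}{2}$ ($O = \frac{1}{2} \cdot 2197 = \frac{2197}{2} \approx 1098.5$)
$B = -1051$ ($B = 3 + \frac{23 \left(-308\right) - 294}{7} = 3 + \frac{-7084 - 294}{7} = 3 + \frac{1}{7} \left(-7378\right) = 3 - 1054 = -1051$)
$r{\left(W,v \right)} = - \frac{15}{2} + \frac{2197 v}{2}$ ($r{\left(W,v \right)} = \frac{2197 v}{2} - \frac{15}{2} = - \frac{15}{2} + \frac{2197 v}{2}$)
$c = -27470$ ($c = - \frac{15}{2} + \frac{2197}{2} \left(-25\right) = - \frac{15}{2} - \frac{54925}{2} = -27470$)
$c + B = -27470 - 1051 = -28521$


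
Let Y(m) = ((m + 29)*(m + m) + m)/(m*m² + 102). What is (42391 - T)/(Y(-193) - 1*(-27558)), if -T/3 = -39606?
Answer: -549430263785/198113158779 ≈ -2.7733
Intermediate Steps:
T = 118818 (T = -3*(-39606) = 118818)
Y(m) = (m + 2*m*(29 + m))/(102 + m³) (Y(m) = ((29 + m)*(2*m) + m)/(m³ + 102) = (2*m*(29 + m) + m)/(102 + m³) = (m + 2*m*(29 + m))/(102 + m³))
(42391 - T)/(Y(-193) - 1*(-27558)) = (42391 - 1*118818)/(-193*(59 + 2*(-193))/(102 + (-193)³) - 1*(-27558)) = (42391 - 118818)/(-193*(59 - 386)/(102 - 7189057) + 27558) = -76427/(-193*(-327)/(-7188955) + 27558) = -76427/(-193*(-1/7188955)*(-327) + 27558) = -76427/(-63111/7188955 + 27558) = -76427/198113158779/7188955 = -76427*7188955/198113158779 = -549430263785/198113158779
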